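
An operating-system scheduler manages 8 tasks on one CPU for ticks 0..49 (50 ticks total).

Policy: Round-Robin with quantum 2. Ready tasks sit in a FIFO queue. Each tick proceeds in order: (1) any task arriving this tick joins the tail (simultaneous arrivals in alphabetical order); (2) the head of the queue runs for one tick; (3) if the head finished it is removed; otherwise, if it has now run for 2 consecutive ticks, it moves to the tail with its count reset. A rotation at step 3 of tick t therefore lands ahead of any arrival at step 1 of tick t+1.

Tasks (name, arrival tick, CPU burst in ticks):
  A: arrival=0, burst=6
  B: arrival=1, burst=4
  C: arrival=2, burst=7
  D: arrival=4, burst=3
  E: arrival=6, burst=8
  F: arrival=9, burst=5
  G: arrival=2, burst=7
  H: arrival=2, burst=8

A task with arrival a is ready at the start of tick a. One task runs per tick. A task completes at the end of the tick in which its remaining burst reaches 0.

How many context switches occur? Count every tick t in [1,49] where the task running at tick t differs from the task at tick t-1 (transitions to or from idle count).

context switches = 26

t=0: queue=[A] q_used=0 → run A
t=1: queue=[A,B] q_used=1 → run A
t=2: queue=[B,A,C,G,H] q_used=0 → run B
t=3: queue=[B,A,C,G,H] q_used=1 → run B
t=4: queue=[A,C,G,H,B,D] q_used=0 → run A
t=5: queue=[A,C,G,H,B,D] q_used=1 → run A
t=6: queue=[C,G,H,B,D,A,E] q_used=0 → run C
t=7: queue=[C,G,H,B,D,A,E] q_used=1 → run C
t=8: queue=[G,H,B,D,A,E,C] q_used=0 → run G
t=9: queue=[G,H,B,D,A,E,C,F] q_used=1 → run G
t=10: queue=[H,B,D,A,E,C,F,G] q_used=0 → run H
t=11: queue=[H,B,D,A,E,C,F,G] q_used=1 → run H
t=12: queue=[B,D,A,E,C,F,G,H] q_used=0 → run B
t=13: queue=[B,D,A,E,C,F,G,H] q_used=1 → run B
t=14: queue=[D,A,E,C,F,G,H] q_used=0 → run D
t=15: queue=[D,A,E,C,F,G,H] q_used=1 → run D
t=16: queue=[A,E,C,F,G,H,D] q_used=0 → run A
t=17: queue=[A,E,C,F,G,H,D] q_used=1 → run A
t=18: queue=[E,C,F,G,H,D] q_used=0 → run E
t=19: queue=[E,C,F,G,H,D] q_used=1 → run E
t=20: queue=[C,F,G,H,D,E] q_used=0 → run C
t=21: queue=[C,F,G,H,D,E] q_used=1 → run C
t=22: queue=[F,G,H,D,E,C] q_used=0 → run F
t=23: queue=[F,G,H,D,E,C] q_used=1 → run F
t=24: queue=[G,H,D,E,C,F] q_used=0 → run G
t=25: queue=[G,H,D,E,C,F] q_used=1 → run G
t=26: queue=[H,D,E,C,F,G] q_used=0 → run H
t=27: queue=[H,D,E,C,F,G] q_used=1 → run H
t=28: queue=[D,E,C,F,G,H] q_used=0 → run D
t=29: queue=[E,C,F,G,H] q_used=0 → run E
t=30: queue=[E,C,F,G,H] q_used=1 → run E
t=31: queue=[C,F,G,H,E] q_used=0 → run C
t=32: queue=[C,F,G,H,E] q_used=1 → run C
t=33: queue=[F,G,H,E,C] q_used=0 → run F
t=34: queue=[F,G,H,E,C] q_used=1 → run F
t=35: queue=[G,H,E,C,F] q_used=0 → run G
t=36: queue=[G,H,E,C,F] q_used=1 → run G
t=37: queue=[H,E,C,F,G] q_used=0 → run H
t=38: queue=[H,E,C,F,G] q_used=1 → run H
t=39: queue=[E,C,F,G,H] q_used=0 → run E
t=40: queue=[E,C,F,G,H] q_used=1 → run E
t=41: queue=[C,F,G,H,E] q_used=0 → run C
t=42: queue=[F,G,H,E] q_used=0 → run F
t=43: queue=[G,H,E] q_used=0 → run G
t=44: queue=[H,E] q_used=0 → run H
t=45: queue=[H,E] q_used=1 → run H
t=46: queue=[E] q_used=0 → run E
t=47: queue=[E] q_used=1 → run E
t=48: (idle)
t=49: (idle)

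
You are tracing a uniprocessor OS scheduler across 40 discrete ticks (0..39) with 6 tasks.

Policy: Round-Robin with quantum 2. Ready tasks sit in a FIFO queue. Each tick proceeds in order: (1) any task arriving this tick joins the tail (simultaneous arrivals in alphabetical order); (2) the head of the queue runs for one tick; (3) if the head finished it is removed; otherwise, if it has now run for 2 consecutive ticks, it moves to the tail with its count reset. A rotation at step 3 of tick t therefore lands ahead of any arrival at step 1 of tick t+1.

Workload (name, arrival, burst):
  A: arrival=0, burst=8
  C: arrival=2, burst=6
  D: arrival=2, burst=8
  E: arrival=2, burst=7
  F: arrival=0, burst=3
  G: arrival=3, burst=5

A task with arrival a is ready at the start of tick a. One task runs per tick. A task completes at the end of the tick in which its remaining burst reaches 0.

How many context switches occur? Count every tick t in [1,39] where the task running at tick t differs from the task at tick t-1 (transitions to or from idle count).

t=0: queue=[A,F] q_used=0 → run A
t=1: queue=[A,F] q_used=1 → run A
t=2: queue=[F,A,C,D,E] q_used=0 → run F
t=3: queue=[F,A,C,D,E,G] q_used=1 → run F
t=4: queue=[A,C,D,E,G,F] q_used=0 → run A
t=5: queue=[A,C,D,E,G,F] q_used=1 → run A
t=6: queue=[C,D,E,G,F,A] q_used=0 → run C
t=7: queue=[C,D,E,G,F,A] q_used=1 → run C
t=8: queue=[D,E,G,F,A,C] q_used=0 → run D
t=9: queue=[D,E,G,F,A,C] q_used=1 → run D
t=10: queue=[E,G,F,A,C,D] q_used=0 → run E
t=11: queue=[E,G,F,A,C,D] q_used=1 → run E
t=12: queue=[G,F,A,C,D,E] q_used=0 → run G
t=13: queue=[G,F,A,C,D,E] q_used=1 → run G
t=14: queue=[F,A,C,D,E,G] q_used=0 → run F
t=15: queue=[A,C,D,E,G] q_used=0 → run A
t=16: queue=[A,C,D,E,G] q_used=1 → run A
t=17: queue=[C,D,E,G,A] q_used=0 → run C
t=18: queue=[C,D,E,G,A] q_used=1 → run C
t=19: queue=[D,E,G,A,C] q_used=0 → run D
t=20: queue=[D,E,G,A,C] q_used=1 → run D
t=21: queue=[E,G,A,C,D] q_used=0 → run E
t=22: queue=[E,G,A,C,D] q_used=1 → run E
t=23: queue=[G,A,C,D,E] q_used=0 → run G
t=24: queue=[G,A,C,D,E] q_used=1 → run G
t=25: queue=[A,C,D,E,G] q_used=0 → run A
t=26: queue=[A,C,D,E,G] q_used=1 → run A
t=27: queue=[C,D,E,G] q_used=0 → run C
t=28: queue=[C,D,E,G] q_used=1 → run C
t=29: queue=[D,E,G] q_used=0 → run D
t=30: queue=[D,E,G] q_used=1 → run D
t=31: queue=[E,G,D] q_used=0 → run E
t=32: queue=[E,G,D] q_used=1 → run E
t=33: queue=[G,D,E] q_used=0 → run G
t=34: queue=[D,E] q_used=0 → run D
t=35: queue=[D,E] q_used=1 → run D
t=36: queue=[E] q_used=0 → run E
t=37: (idle)
t=38: (idle)
t=39: (idle)

context switches = 20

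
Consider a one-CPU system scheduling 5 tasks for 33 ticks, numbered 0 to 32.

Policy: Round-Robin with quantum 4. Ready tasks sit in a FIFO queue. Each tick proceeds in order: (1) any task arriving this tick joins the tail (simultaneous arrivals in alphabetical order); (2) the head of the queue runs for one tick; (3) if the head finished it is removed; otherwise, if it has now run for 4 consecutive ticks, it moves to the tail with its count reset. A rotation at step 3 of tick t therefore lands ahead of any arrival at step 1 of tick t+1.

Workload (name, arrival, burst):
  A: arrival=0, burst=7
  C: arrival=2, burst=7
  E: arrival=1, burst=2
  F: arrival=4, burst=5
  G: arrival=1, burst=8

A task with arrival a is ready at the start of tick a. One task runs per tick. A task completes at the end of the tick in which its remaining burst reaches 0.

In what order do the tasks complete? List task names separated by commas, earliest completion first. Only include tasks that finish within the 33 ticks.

t=0: queue=[A] q_used=0 → run A
t=1: queue=[A,E,G] q_used=1 → run A
t=2: queue=[A,E,G,C] q_used=2 → run A
t=3: queue=[A,E,G,C] q_used=3 → run A
t=4: queue=[E,G,C,A,F] q_used=0 → run E
t=5: queue=[E,G,C,A,F] q_used=1 → run E
t=6: queue=[G,C,A,F] q_used=0 → run G
t=7: queue=[G,C,A,F] q_used=1 → run G
t=8: queue=[G,C,A,F] q_used=2 → run G
t=9: queue=[G,C,A,F] q_used=3 → run G
t=10: queue=[C,A,F,G] q_used=0 → run C
t=11: queue=[C,A,F,G] q_used=1 → run C
t=12: queue=[C,A,F,G] q_used=2 → run C
t=13: queue=[C,A,F,G] q_used=3 → run C
t=14: queue=[A,F,G,C] q_used=0 → run A
t=15: queue=[A,F,G,C] q_used=1 → run A
t=16: queue=[A,F,G,C] q_used=2 → run A
t=17: queue=[F,G,C] q_used=0 → run F
t=18: queue=[F,G,C] q_used=1 → run F
t=19: queue=[F,G,C] q_used=2 → run F
t=20: queue=[F,G,C] q_used=3 → run F
t=21: queue=[G,C,F] q_used=0 → run G
t=22: queue=[G,C,F] q_used=1 → run G
t=23: queue=[G,C,F] q_used=2 → run G
t=24: queue=[G,C,F] q_used=3 → run G
t=25: queue=[C,F] q_used=0 → run C
t=26: queue=[C,F] q_used=1 → run C
t=27: queue=[C,F] q_used=2 → run C
t=28: queue=[F] q_used=0 → run F
t=29: (idle)
t=30: (idle)
t=31: (idle)
t=32: (idle)

completion order = E, A, G, C, F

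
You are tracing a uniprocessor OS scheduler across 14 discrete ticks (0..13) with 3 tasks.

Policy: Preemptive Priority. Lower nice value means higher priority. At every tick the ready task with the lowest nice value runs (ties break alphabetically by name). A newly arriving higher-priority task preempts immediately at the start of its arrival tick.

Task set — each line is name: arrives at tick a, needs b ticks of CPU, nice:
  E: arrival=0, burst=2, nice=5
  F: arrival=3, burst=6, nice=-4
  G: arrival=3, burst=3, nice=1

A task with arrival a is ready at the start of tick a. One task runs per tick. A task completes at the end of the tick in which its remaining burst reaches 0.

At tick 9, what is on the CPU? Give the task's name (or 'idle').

running at tick 9 = G

t=0: ready={E} → run E
t=1: ready={E} → run E
t=2: (idle)
t=3: ready={F,G} → run F
t=4: ready={F,G} → run F
t=5: ready={F,G} → run F
t=6: ready={F,G} → run F
t=7: ready={F,G} → run F
t=8: ready={F,G} → run F
t=9: ready={G} → run G
t=10: ready={G} → run G
t=11: ready={G} → run G
t=12: (idle)
t=13: (idle)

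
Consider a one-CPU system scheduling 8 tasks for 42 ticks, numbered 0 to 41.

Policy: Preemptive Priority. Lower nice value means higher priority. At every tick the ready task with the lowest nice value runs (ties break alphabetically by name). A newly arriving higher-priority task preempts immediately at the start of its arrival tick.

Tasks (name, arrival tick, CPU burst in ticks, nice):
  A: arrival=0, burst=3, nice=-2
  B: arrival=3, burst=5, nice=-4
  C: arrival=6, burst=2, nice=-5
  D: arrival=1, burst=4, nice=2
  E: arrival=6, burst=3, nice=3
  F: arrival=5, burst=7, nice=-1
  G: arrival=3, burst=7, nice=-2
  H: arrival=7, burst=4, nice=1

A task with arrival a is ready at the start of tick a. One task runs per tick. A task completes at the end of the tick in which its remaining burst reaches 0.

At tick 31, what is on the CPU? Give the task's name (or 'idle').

t=0: ready={A} → run A
t=1: ready={A,D} → run A
t=2: ready={A,D} → run A
t=3: ready={B,D,G} → run B
t=4: ready={B,D,G} → run B
t=5: ready={B,D,F,G} → run B
t=6: ready={B,C,D,E,F,G} → run C
t=7: ready={B,C,D,E,F,G,H} → run C
t=8: ready={B,D,E,F,G,H} → run B
t=9: ready={B,D,E,F,G,H} → run B
t=10: ready={D,E,F,G,H} → run G
t=11: ready={D,E,F,G,H} → run G
t=12: ready={D,E,F,G,H} → run G
t=13: ready={D,E,F,G,H} → run G
t=14: ready={D,E,F,G,H} → run G
t=15: ready={D,E,F,G,H} → run G
t=16: ready={D,E,F,G,H} → run G
t=17: ready={D,E,F,H} → run F
t=18: ready={D,E,F,H} → run F
t=19: ready={D,E,F,H} → run F
t=20: ready={D,E,F,H} → run F
t=21: ready={D,E,F,H} → run F
t=22: ready={D,E,F,H} → run F
t=23: ready={D,E,F,H} → run F
t=24: ready={D,E,H} → run H
t=25: ready={D,E,H} → run H
t=26: ready={D,E,H} → run H
t=27: ready={D,E,H} → run H
t=28: ready={D,E} → run D
t=29: ready={D,E} → run D
t=30: ready={D,E} → run D
t=31: ready={D,E} → run D
t=32: ready={E} → run E
t=33: ready={E} → run E
t=34: ready={E} → run E
t=35: (idle)
t=36: (idle)
t=37: (idle)
t=38: (idle)
t=39: (idle)
t=40: (idle)
t=41: (idle)

running at tick 31 = D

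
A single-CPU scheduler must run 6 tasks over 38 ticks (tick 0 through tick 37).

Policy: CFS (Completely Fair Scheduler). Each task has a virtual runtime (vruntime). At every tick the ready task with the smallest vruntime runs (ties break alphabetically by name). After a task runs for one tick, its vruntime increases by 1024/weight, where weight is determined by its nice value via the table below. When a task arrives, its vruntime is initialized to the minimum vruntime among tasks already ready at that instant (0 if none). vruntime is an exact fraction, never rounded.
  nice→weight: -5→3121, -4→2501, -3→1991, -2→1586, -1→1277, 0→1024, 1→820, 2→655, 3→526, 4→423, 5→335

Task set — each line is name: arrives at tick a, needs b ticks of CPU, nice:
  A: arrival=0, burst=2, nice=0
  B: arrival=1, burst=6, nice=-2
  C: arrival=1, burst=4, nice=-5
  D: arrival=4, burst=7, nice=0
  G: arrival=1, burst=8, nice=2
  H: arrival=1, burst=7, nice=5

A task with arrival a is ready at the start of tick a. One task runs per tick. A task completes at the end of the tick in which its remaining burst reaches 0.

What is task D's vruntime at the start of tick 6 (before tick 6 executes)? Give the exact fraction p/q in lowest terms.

vruntime(D, start of tick 6) = 2/1

t=0: vr[A=0] → run A
t=1: vr[A=1 B=1 C=1 G=1 H=1] → run A
t=2: vr[B=1 C=1 G=1 H=1] → run B
t=3: vr[B=1305/793 C=1 G=1 H=1] → run C
t=4: vr[B=1305/793 C=4145/3121 D=1 G=1 H=1] → run D
t=5: vr[B=1305/793 C=4145/3121 D=2 G=1 H=1] → run G
t=6: vr[B=1305/793 C=4145/3121 D=2 G=1679/655 H=1] → run H
t=7: vr[B=1305/793 C=4145/3121 D=2 G=1679/655 H=1359/335] → run C
t=8: vr[B=1305/793 C=5169/3121 D=2 G=1679/655 H=1359/335] → run B
t=9: vr[B=1817/793 C=5169/3121 D=2 G=1679/655 H=1359/335] → run C
t=10: vr[B=1817/793 C=6193/3121 D=2 G=1679/655 H=1359/335] → run C
t=11: vr[B=1817/793 D=2 G=1679/655 H=1359/335] → run D
t=12: vr[B=1817/793 D=3 G=1679/655 H=1359/335] → run B
t=13: vr[B=2329/793 D=3 G=1679/655 H=1359/335] → run G
t=14: vr[B=2329/793 D=3 G=2703/655 H=1359/335] → run B
t=15: vr[B=2841/793 D=3 G=2703/655 H=1359/335] → run D
t=16: vr[B=2841/793 D=4 G=2703/655 H=1359/335] → run B
t=17: vr[B=3353/793 D=4 G=2703/655 H=1359/335] → run D
t=18: vr[B=3353/793 D=5 G=2703/655 H=1359/335] → run H
t=19: vr[B=3353/793 D=5 G=2703/655 H=2383/335] → run G
t=20: vr[B=3353/793 D=5 G=3727/655 H=2383/335] → run B
t=21: vr[D=5 G=3727/655 H=2383/335] → run D
t=22: vr[D=6 G=3727/655 H=2383/335] → run G
t=23: vr[D=6 G=4751/655 H=2383/335] → run D
t=24: vr[D=7 G=4751/655 H=2383/335] → run D
t=25: vr[G=4751/655 H=2383/335] → run H
t=26: vr[G=4751/655 H=3407/335] → run G
t=27: vr[G=1155/131 H=3407/335] → run G
t=28: vr[G=6799/655 H=3407/335] → run H
t=29: vr[G=6799/655 H=4431/335] → run G
t=30: vr[G=7823/655 H=4431/335] → run G
t=31: vr[H=4431/335] → run H
t=32: vr[H=1091/67] → run H
t=33: vr[H=6479/335] → run H
t=34: (idle)
t=35: (idle)
t=36: (idle)
t=37: (idle)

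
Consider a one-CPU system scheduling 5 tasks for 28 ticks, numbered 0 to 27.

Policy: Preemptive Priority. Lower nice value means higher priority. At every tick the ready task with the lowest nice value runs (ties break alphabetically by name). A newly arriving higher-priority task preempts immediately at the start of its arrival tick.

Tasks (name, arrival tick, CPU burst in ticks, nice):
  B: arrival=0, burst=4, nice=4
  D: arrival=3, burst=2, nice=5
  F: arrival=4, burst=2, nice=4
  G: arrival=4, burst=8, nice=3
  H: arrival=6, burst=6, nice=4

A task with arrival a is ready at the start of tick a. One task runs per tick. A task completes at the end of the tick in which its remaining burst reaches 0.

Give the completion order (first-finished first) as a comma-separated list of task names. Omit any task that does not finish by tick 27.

completion order = B, G, F, H, D

t=0: ready={B} → run B
t=1: ready={B} → run B
t=2: ready={B} → run B
t=3: ready={B,D} → run B
t=4: ready={D,F,G} → run G
t=5: ready={D,F,G} → run G
t=6: ready={D,F,G,H} → run G
t=7: ready={D,F,G,H} → run G
t=8: ready={D,F,G,H} → run G
t=9: ready={D,F,G,H} → run G
t=10: ready={D,F,G,H} → run G
t=11: ready={D,F,G,H} → run G
t=12: ready={D,F,H} → run F
t=13: ready={D,F,H} → run F
t=14: ready={D,H} → run H
t=15: ready={D,H} → run H
t=16: ready={D,H} → run H
t=17: ready={D,H} → run H
t=18: ready={D,H} → run H
t=19: ready={D,H} → run H
t=20: ready={D} → run D
t=21: ready={D} → run D
t=22: (idle)
t=23: (idle)
t=24: (idle)
t=25: (idle)
t=26: (idle)
t=27: (idle)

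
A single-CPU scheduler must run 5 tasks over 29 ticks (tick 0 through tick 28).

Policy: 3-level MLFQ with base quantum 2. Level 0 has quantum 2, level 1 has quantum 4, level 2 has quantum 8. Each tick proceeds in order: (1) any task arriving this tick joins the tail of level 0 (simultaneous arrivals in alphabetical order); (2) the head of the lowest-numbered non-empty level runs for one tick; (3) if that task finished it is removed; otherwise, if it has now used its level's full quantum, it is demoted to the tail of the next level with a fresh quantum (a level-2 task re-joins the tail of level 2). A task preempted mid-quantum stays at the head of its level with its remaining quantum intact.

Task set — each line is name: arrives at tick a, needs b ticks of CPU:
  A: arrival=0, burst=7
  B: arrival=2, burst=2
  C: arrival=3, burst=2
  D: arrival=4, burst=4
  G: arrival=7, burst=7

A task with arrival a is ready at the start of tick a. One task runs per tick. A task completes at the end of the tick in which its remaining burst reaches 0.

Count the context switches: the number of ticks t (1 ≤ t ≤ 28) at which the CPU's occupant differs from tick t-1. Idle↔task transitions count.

t=0: L0/L1/L2 = A/-/- → run A
t=1: L0/L1/L2 = A/-/- → run A
t=2: L0/L1/L2 = B/A/- → run B
t=3: L0/L1/L2 = BC/A/- → run B
t=4: L0/L1/L2 = CD/A/- → run C
t=5: L0/L1/L2 = CD/A/- → run C
t=6: L0/L1/L2 = D/A/- → run D
t=7: L0/L1/L2 = DG/A/- → run D
t=8: L0/L1/L2 = G/AD/- → run G
t=9: L0/L1/L2 = G/AD/- → run G
t=10: L0/L1/L2 = -/ADG/- → run A
t=11: L0/L1/L2 = -/ADG/- → run A
t=12: L0/L1/L2 = -/ADG/- → run A
t=13: L0/L1/L2 = -/ADG/- → run A
t=14: L0/L1/L2 = -/DG/A → run D
t=15: L0/L1/L2 = -/DG/A → run D
t=16: L0/L1/L2 = -/G/A → run G
t=17: L0/L1/L2 = -/G/A → run G
t=18: L0/L1/L2 = -/G/A → run G
t=19: L0/L1/L2 = -/G/A → run G
t=20: L0/L1/L2 = -/-/AG → run A
t=21: L0/L1/L2 = -/-/G → run G
t=22: (idle)
t=23: (idle)
t=24: (idle)
t=25: (idle)
t=26: (idle)
t=27: (idle)
t=28: (idle)

context switches = 10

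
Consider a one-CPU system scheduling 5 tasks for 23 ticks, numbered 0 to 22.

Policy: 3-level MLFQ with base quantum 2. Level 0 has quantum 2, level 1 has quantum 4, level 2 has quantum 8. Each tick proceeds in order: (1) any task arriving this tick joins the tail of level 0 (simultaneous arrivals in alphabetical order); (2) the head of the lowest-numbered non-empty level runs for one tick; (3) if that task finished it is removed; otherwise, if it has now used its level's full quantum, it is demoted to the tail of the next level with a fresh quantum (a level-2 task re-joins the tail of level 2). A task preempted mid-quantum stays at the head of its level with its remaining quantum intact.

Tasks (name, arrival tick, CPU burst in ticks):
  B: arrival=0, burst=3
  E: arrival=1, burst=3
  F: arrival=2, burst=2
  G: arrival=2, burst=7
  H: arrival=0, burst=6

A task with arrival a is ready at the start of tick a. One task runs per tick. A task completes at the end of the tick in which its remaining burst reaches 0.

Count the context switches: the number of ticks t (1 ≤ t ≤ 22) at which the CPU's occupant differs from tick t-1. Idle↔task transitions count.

context switches = 9

t=0: L0/L1/L2 = BH/-/- → run B
t=1: L0/L1/L2 = BHE/-/- → run B
t=2: L0/L1/L2 = HEFG/B/- → run H
t=3: L0/L1/L2 = HEFG/B/- → run H
t=4: L0/L1/L2 = EFG/BH/- → run E
t=5: L0/L1/L2 = EFG/BH/- → run E
t=6: L0/L1/L2 = FG/BHE/- → run F
t=7: L0/L1/L2 = FG/BHE/- → run F
t=8: L0/L1/L2 = G/BHE/- → run G
t=9: L0/L1/L2 = G/BHE/- → run G
t=10: L0/L1/L2 = -/BHEG/- → run B
t=11: L0/L1/L2 = -/HEG/- → run H
t=12: L0/L1/L2 = -/HEG/- → run H
t=13: L0/L1/L2 = -/HEG/- → run H
t=14: L0/L1/L2 = -/HEG/- → run H
t=15: L0/L1/L2 = -/EG/- → run E
t=16: L0/L1/L2 = -/G/- → run G
t=17: L0/L1/L2 = -/G/- → run G
t=18: L0/L1/L2 = -/G/- → run G
t=19: L0/L1/L2 = -/G/- → run G
t=20: L0/L1/L2 = -/-/G → run G
t=21: (idle)
t=22: (idle)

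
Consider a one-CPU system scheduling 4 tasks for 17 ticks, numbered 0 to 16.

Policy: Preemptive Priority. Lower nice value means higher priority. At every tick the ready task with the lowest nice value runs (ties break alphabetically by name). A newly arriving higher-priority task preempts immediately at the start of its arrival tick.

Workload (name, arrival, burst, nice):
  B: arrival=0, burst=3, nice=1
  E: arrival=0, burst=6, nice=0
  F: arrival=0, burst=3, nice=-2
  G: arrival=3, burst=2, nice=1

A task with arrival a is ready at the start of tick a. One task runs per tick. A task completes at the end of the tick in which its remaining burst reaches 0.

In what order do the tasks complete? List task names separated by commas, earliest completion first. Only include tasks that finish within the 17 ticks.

t=0: ready={B,E,F} → run F
t=1: ready={B,E,F} → run F
t=2: ready={B,E,F} → run F
t=3: ready={B,E,G} → run E
t=4: ready={B,E,G} → run E
t=5: ready={B,E,G} → run E
t=6: ready={B,E,G} → run E
t=7: ready={B,E,G} → run E
t=8: ready={B,E,G} → run E
t=9: ready={B,G} → run B
t=10: ready={B,G} → run B
t=11: ready={B,G} → run B
t=12: ready={G} → run G
t=13: ready={G} → run G
t=14: (idle)
t=15: (idle)
t=16: (idle)

completion order = F, E, B, G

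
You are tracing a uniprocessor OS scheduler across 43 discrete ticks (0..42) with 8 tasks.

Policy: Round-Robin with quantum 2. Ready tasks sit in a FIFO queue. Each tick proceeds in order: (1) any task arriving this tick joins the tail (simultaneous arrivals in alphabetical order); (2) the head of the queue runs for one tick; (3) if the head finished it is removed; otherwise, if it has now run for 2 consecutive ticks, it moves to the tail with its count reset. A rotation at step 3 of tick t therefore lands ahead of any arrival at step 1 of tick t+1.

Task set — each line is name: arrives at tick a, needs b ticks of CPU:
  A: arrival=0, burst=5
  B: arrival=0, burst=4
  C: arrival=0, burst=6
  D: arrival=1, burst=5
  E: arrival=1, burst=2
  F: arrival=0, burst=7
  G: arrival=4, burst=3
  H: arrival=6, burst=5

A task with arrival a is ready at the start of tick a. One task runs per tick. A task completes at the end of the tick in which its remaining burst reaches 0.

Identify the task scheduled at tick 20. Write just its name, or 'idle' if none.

t=0: queue=[A,B,C,F] q_used=0 → run A
t=1: queue=[A,B,C,F,D,E] q_used=1 → run A
t=2: queue=[B,C,F,D,E,A] q_used=0 → run B
t=3: queue=[B,C,F,D,E,A] q_used=1 → run B
t=4: queue=[C,F,D,E,A,B,G] q_used=0 → run C
t=5: queue=[C,F,D,E,A,B,G] q_used=1 → run C
t=6: queue=[F,D,E,A,B,G,C,H] q_used=0 → run F
t=7: queue=[F,D,E,A,B,G,C,H] q_used=1 → run F
t=8: queue=[D,E,A,B,G,C,H,F] q_used=0 → run D
t=9: queue=[D,E,A,B,G,C,H,F] q_used=1 → run D
t=10: queue=[E,A,B,G,C,H,F,D] q_used=0 → run E
t=11: queue=[E,A,B,G,C,H,F,D] q_used=1 → run E
t=12: queue=[A,B,G,C,H,F,D] q_used=0 → run A
t=13: queue=[A,B,G,C,H,F,D] q_used=1 → run A
t=14: queue=[B,G,C,H,F,D,A] q_used=0 → run B
t=15: queue=[B,G,C,H,F,D,A] q_used=1 → run B
t=16: queue=[G,C,H,F,D,A] q_used=0 → run G
t=17: queue=[G,C,H,F,D,A] q_used=1 → run G
t=18: queue=[C,H,F,D,A,G] q_used=0 → run C
t=19: queue=[C,H,F,D,A,G] q_used=1 → run C
t=20: queue=[H,F,D,A,G,C] q_used=0 → run H
t=21: queue=[H,F,D,A,G,C] q_used=1 → run H
t=22: queue=[F,D,A,G,C,H] q_used=0 → run F
t=23: queue=[F,D,A,G,C,H] q_used=1 → run F
t=24: queue=[D,A,G,C,H,F] q_used=0 → run D
t=25: queue=[D,A,G,C,H,F] q_used=1 → run D
t=26: queue=[A,G,C,H,F,D] q_used=0 → run A
t=27: queue=[G,C,H,F,D] q_used=0 → run G
t=28: queue=[C,H,F,D] q_used=0 → run C
t=29: queue=[C,H,F,D] q_used=1 → run C
t=30: queue=[H,F,D] q_used=0 → run H
t=31: queue=[H,F,D] q_used=1 → run H
t=32: queue=[F,D,H] q_used=0 → run F
t=33: queue=[F,D,H] q_used=1 → run F
t=34: queue=[D,H,F] q_used=0 → run D
t=35: queue=[H,F] q_used=0 → run H
t=36: queue=[F] q_used=0 → run F
t=37: (idle)
t=38: (idle)
t=39: (idle)
t=40: (idle)
t=41: (idle)
t=42: (idle)

running at tick 20 = H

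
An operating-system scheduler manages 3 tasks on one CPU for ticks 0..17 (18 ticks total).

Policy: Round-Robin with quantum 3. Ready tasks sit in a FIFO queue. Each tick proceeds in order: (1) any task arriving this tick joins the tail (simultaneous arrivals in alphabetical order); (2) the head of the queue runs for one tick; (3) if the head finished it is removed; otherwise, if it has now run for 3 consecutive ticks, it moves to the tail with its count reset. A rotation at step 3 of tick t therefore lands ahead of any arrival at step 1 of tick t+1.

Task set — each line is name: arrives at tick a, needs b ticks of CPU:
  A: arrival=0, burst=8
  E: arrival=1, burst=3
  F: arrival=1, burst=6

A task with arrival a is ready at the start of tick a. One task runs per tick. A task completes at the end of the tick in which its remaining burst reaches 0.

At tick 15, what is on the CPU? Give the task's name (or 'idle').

t=0: queue=[A] q_used=0 → run A
t=1: queue=[A,E,F] q_used=1 → run A
t=2: queue=[A,E,F] q_used=2 → run A
t=3: queue=[E,F,A] q_used=0 → run E
t=4: queue=[E,F,A] q_used=1 → run E
t=5: queue=[E,F,A] q_used=2 → run E
t=6: queue=[F,A] q_used=0 → run F
t=7: queue=[F,A] q_used=1 → run F
t=8: queue=[F,A] q_used=2 → run F
t=9: queue=[A,F] q_used=0 → run A
t=10: queue=[A,F] q_used=1 → run A
t=11: queue=[A,F] q_used=2 → run A
t=12: queue=[F,A] q_used=0 → run F
t=13: queue=[F,A] q_used=1 → run F
t=14: queue=[F,A] q_used=2 → run F
t=15: queue=[A] q_used=0 → run A
t=16: queue=[A] q_used=1 → run A
t=17: (idle)

running at tick 15 = A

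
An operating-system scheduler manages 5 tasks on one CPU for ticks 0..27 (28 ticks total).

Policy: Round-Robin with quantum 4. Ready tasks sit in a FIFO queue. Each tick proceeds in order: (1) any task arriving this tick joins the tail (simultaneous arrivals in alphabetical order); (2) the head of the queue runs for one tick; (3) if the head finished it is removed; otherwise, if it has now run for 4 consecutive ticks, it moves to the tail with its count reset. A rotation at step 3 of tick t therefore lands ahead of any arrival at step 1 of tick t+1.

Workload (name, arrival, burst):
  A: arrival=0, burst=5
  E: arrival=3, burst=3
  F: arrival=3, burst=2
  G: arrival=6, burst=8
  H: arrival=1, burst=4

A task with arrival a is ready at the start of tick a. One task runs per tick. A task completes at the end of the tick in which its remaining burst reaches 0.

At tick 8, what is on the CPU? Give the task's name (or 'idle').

t=0: queue=[A] q_used=0 → run A
t=1: queue=[A,H] q_used=1 → run A
t=2: queue=[A,H] q_used=2 → run A
t=3: queue=[A,H,E,F] q_used=3 → run A
t=4: queue=[H,E,F,A] q_used=0 → run H
t=5: queue=[H,E,F,A] q_used=1 → run H
t=6: queue=[H,E,F,A,G] q_used=2 → run H
t=7: queue=[H,E,F,A,G] q_used=3 → run H
t=8: queue=[E,F,A,G] q_used=0 → run E
t=9: queue=[E,F,A,G] q_used=1 → run E
t=10: queue=[E,F,A,G] q_used=2 → run E
t=11: queue=[F,A,G] q_used=0 → run F
t=12: queue=[F,A,G] q_used=1 → run F
t=13: queue=[A,G] q_used=0 → run A
t=14: queue=[G] q_used=0 → run G
t=15: queue=[G] q_used=1 → run G
t=16: queue=[G] q_used=2 → run G
t=17: queue=[G] q_used=3 → run G
t=18: queue=[G] q_used=0 → run G
t=19: queue=[G] q_used=1 → run G
t=20: queue=[G] q_used=2 → run G
t=21: queue=[G] q_used=3 → run G
t=22: (idle)
t=23: (idle)
t=24: (idle)
t=25: (idle)
t=26: (idle)
t=27: (idle)

running at tick 8 = E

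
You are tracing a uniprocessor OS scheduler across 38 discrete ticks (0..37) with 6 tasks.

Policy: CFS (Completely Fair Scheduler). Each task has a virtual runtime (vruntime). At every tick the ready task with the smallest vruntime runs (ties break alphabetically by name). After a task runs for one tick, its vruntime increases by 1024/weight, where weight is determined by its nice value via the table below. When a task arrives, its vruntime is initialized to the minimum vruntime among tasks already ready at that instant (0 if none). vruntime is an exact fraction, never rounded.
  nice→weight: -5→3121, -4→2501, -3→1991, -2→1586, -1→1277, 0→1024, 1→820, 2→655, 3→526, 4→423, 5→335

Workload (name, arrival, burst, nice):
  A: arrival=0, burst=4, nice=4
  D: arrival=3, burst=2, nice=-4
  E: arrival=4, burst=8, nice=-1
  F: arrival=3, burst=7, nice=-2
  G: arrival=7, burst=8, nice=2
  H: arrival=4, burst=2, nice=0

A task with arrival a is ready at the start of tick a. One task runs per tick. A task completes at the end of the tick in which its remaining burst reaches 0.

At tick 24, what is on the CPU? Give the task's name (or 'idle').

running at tick 24 = G

t=0: vr[A=0] → run A
t=1: vr[A=1024/423] → run A
t=2: vr[A=2048/423] → run A
t=3: vr[A=1024/141 D=1024/141 F=1024/141] → run A
t=4: vr[D=1024/141 E=1024/141 F=1024/141 H=1024/141] → run D
t=5: vr[D=2705408/352641 E=1024/141 F=1024/141 H=1024/141] → run E
t=6: vr[D=2705408/352641 E=1452032/180057 F=1024/141 H=1024/141] → run F
t=7: vr[D=2705408/352641 E=1452032/180057 F=884224/111813 G=1024/141 H=1024/141] → run G
t=8: vr[D=2705408/352641 E=1452032/180057 F=884224/111813 G=815104/92355 H=1024/141] → run H
t=9: vr[D=2705408/352641 E=1452032/180057 F=884224/111813 G=815104/92355 H=1165/141] → run D
t=10: vr[E=1452032/180057 F=884224/111813 G=815104/92355 H=1165/141] → run F
t=11: vr[E=1452032/180057 F=956416/111813 G=815104/92355 H=1165/141] → run E
t=12: vr[E=1596416/180057 F=956416/111813 G=815104/92355 H=1165/141] → run H
t=13: vr[E=1596416/180057 F=956416/111813 G=815104/92355] → run F
t=14: vr[E=1596416/180057 F=1028608/111813 G=815104/92355] → run G
t=15: vr[E=1596416/180057 F=1028608/111813 G=959488/92355] → run E
t=16: vr[E=1740800/180057 F=1028608/111813 G=959488/92355] → run F
t=17: vr[E=1740800/180057 F=1100800/111813 G=959488/92355] → run E
t=18: vr[E=1885184/180057 F=1100800/111813 G=959488/92355] → run F
t=19: vr[E=1885184/180057 F=1172992/111813 G=959488/92355] → run G
t=20: vr[E=1885184/180057 F=1172992/111813 G=1103872/92355] → run E
t=21: vr[E=2029568/180057 F=1172992/111813 G=1103872/92355] → run F
t=22: vr[E=2029568/180057 F=1245184/111813 G=1103872/92355] → run F
t=23: vr[E=2029568/180057 G=1103872/92355] → run E
t=24: vr[E=2173952/180057 G=1103872/92355] → run G
t=25: vr[E=2173952/180057 G=1248256/92355] → run E
t=26: vr[E=2318336/180057 G=1248256/92355] → run E
t=27: vr[G=1248256/92355] → run G
t=28: vr[G=278528/18471] → run G
t=29: vr[G=1537024/92355] → run G
t=30: vr[G=1681408/92355] → run G
t=31: (idle)
t=32: (idle)
t=33: (idle)
t=34: (idle)
t=35: (idle)
t=36: (idle)
t=37: (idle)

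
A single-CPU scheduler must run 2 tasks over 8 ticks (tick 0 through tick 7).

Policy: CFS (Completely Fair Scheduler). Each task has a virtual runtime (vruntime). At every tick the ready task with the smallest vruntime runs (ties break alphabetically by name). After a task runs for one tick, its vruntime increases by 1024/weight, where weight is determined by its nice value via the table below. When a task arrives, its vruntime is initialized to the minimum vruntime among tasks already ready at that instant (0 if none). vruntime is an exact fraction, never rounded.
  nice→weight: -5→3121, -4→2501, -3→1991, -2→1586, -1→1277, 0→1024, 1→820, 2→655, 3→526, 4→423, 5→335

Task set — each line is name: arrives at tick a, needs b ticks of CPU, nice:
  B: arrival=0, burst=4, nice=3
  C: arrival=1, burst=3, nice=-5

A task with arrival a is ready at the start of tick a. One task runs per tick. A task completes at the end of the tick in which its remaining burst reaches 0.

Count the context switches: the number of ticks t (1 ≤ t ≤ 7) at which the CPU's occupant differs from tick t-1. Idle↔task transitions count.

context switches = 3

t=0: vr[B=0] → run B
t=1: vr[B=512/263 C=512/263] → run B
t=2: vr[B=1024/263 C=512/263] → run C
t=3: vr[B=1024/263 C=1867264/820823] → run C
t=4: vr[B=1024/263 C=2136576/820823] → run C
t=5: vr[B=1024/263] → run B
t=6: vr[B=1536/263] → run B
t=7: (idle)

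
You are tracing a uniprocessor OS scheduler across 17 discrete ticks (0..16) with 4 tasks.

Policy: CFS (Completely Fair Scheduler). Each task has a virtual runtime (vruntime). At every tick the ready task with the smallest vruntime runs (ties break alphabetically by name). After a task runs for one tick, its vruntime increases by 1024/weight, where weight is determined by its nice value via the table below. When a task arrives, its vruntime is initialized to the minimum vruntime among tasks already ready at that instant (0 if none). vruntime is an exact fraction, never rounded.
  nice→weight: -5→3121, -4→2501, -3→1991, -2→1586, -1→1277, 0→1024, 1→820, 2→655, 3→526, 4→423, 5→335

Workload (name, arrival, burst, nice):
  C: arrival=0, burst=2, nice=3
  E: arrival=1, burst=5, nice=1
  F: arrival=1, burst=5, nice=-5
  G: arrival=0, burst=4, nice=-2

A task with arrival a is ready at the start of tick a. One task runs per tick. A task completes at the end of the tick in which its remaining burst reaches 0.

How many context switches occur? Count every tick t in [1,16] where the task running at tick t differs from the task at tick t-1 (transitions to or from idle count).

t=0: vr[C=0 G=0] → run C
t=1: vr[C=512/263 E=0 F=0 G=0] → run E
t=2: vr[C=512/263 E=256/205 F=0 G=0] → run F
t=3: vr[C=512/263 E=256/205 F=1024/3121 G=0] → run G
t=4: vr[C=512/263 E=256/205 F=1024/3121 G=512/793] → run F
t=5: vr[C=512/263 E=256/205 F=2048/3121 G=512/793] → run G
t=6: vr[C=512/263 E=256/205 F=2048/3121 G=1024/793] → run F
t=7: vr[C=512/263 E=256/205 F=3072/3121 G=1024/793] → run F
t=8: vr[C=512/263 E=256/205 F=4096/3121 G=1024/793] → run E
t=9: vr[C=512/263 E=512/205 F=4096/3121 G=1024/793] → run G
t=10: vr[C=512/263 E=512/205 F=4096/3121 G=1536/793] → run F
t=11: vr[C=512/263 E=512/205 G=1536/793] → run G
t=12: vr[C=512/263 E=512/205] → run C
t=13: vr[E=512/205] → run E
t=14: vr[E=768/205] → run E
t=15: vr[E=1024/205] → run E
t=16: (idle)

context switches = 13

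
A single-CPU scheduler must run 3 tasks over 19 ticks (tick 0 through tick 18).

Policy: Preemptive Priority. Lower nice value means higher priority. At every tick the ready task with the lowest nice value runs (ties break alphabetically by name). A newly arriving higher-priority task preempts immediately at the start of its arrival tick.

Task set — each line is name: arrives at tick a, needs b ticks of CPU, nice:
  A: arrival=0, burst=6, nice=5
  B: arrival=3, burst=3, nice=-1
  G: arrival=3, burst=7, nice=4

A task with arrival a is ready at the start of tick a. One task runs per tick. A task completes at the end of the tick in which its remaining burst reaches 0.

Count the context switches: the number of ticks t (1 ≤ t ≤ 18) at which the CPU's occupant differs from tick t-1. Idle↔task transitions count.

context switches = 4

t=0: ready={A} → run A
t=1: ready={A} → run A
t=2: ready={A} → run A
t=3: ready={A,B,G} → run B
t=4: ready={A,B,G} → run B
t=5: ready={A,B,G} → run B
t=6: ready={A,G} → run G
t=7: ready={A,G} → run G
t=8: ready={A,G} → run G
t=9: ready={A,G} → run G
t=10: ready={A,G} → run G
t=11: ready={A,G} → run G
t=12: ready={A,G} → run G
t=13: ready={A} → run A
t=14: ready={A} → run A
t=15: ready={A} → run A
t=16: (idle)
t=17: (idle)
t=18: (idle)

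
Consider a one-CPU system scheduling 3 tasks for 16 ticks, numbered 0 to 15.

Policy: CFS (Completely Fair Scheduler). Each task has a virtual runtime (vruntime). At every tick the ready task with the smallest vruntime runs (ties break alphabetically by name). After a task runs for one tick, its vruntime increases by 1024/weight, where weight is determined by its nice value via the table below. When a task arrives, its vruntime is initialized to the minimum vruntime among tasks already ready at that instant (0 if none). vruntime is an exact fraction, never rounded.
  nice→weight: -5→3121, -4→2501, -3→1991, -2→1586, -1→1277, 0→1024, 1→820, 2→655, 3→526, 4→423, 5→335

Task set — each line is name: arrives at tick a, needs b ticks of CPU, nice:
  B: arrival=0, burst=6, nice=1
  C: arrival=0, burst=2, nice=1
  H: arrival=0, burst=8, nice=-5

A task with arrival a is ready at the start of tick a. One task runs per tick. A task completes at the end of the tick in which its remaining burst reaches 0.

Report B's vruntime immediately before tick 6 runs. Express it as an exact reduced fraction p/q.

t=0: vr[B=0 C=0 H=0] → run B
t=1: vr[B=256/205 C=0 H=0] → run C
t=2: vr[B=256/205 C=256/205 H=0] → run H
t=3: vr[B=256/205 C=256/205 H=1024/3121] → run H
t=4: vr[B=256/205 C=256/205 H=2048/3121] → run H
t=5: vr[B=256/205 C=256/205 H=3072/3121] → run H
t=6: vr[B=256/205 C=256/205 H=4096/3121] → run B
t=7: vr[B=512/205 C=256/205 H=4096/3121] → run C
t=8: vr[B=512/205 H=4096/3121] → run H
t=9: vr[B=512/205 H=5120/3121] → run H
t=10: vr[B=512/205 H=6144/3121] → run H
t=11: vr[B=512/205 H=7168/3121] → run H
t=12: vr[B=512/205] → run B
t=13: vr[B=768/205] → run B
t=14: vr[B=1024/205] → run B
t=15: vr[B=256/41] → run B

vruntime(B, start of tick 6) = 256/205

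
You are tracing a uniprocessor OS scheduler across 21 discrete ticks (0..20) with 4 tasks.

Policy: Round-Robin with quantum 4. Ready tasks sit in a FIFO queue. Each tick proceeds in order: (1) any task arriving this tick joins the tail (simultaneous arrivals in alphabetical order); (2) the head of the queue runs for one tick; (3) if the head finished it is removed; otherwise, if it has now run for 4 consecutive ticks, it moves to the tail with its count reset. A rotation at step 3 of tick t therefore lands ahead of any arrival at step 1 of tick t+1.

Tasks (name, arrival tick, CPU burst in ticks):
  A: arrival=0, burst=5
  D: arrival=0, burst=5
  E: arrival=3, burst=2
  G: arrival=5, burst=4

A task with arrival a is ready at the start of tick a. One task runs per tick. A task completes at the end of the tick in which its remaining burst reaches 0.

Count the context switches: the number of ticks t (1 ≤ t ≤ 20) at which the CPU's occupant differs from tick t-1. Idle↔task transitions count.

context switches = 6

t=0: queue=[A,D] q_used=0 → run A
t=1: queue=[A,D] q_used=1 → run A
t=2: queue=[A,D] q_used=2 → run A
t=3: queue=[A,D,E] q_used=3 → run A
t=4: queue=[D,E,A] q_used=0 → run D
t=5: queue=[D,E,A,G] q_used=1 → run D
t=6: queue=[D,E,A,G] q_used=2 → run D
t=7: queue=[D,E,A,G] q_used=3 → run D
t=8: queue=[E,A,G,D] q_used=0 → run E
t=9: queue=[E,A,G,D] q_used=1 → run E
t=10: queue=[A,G,D] q_used=0 → run A
t=11: queue=[G,D] q_used=0 → run G
t=12: queue=[G,D] q_used=1 → run G
t=13: queue=[G,D] q_used=2 → run G
t=14: queue=[G,D] q_used=3 → run G
t=15: queue=[D] q_used=0 → run D
t=16: (idle)
t=17: (idle)
t=18: (idle)
t=19: (idle)
t=20: (idle)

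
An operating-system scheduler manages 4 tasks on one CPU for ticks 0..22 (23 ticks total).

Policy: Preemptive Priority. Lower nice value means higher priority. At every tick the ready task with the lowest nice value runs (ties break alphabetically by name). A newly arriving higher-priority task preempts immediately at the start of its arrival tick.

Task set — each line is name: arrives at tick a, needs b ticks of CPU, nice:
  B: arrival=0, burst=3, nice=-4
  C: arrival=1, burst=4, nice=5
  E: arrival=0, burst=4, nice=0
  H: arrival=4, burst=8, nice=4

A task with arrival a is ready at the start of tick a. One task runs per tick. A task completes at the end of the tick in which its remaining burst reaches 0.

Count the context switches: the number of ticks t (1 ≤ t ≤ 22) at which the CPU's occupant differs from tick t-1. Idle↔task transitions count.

context switches = 4

t=0: ready={B,E} → run B
t=1: ready={B,C,E} → run B
t=2: ready={B,C,E} → run B
t=3: ready={C,E} → run E
t=4: ready={C,E,H} → run E
t=5: ready={C,E,H} → run E
t=6: ready={C,E,H} → run E
t=7: ready={C,H} → run H
t=8: ready={C,H} → run H
t=9: ready={C,H} → run H
t=10: ready={C,H} → run H
t=11: ready={C,H} → run H
t=12: ready={C,H} → run H
t=13: ready={C,H} → run H
t=14: ready={C,H} → run H
t=15: ready={C} → run C
t=16: ready={C} → run C
t=17: ready={C} → run C
t=18: ready={C} → run C
t=19: (idle)
t=20: (idle)
t=21: (idle)
t=22: (idle)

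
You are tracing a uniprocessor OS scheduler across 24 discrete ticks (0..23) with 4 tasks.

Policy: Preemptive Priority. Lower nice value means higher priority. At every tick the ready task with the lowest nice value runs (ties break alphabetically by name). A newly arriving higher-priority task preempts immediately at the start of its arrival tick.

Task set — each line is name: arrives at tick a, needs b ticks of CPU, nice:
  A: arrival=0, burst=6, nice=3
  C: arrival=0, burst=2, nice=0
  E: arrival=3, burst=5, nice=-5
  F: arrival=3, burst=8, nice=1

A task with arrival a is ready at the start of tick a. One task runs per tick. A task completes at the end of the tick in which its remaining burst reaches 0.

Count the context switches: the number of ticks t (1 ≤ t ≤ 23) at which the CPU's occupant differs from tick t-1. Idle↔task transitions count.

context switches = 5

t=0: ready={A,C} → run C
t=1: ready={A,C} → run C
t=2: ready={A} → run A
t=3: ready={A,E,F} → run E
t=4: ready={A,E,F} → run E
t=5: ready={A,E,F} → run E
t=6: ready={A,E,F} → run E
t=7: ready={A,E,F} → run E
t=8: ready={A,F} → run F
t=9: ready={A,F} → run F
t=10: ready={A,F} → run F
t=11: ready={A,F} → run F
t=12: ready={A,F} → run F
t=13: ready={A,F} → run F
t=14: ready={A,F} → run F
t=15: ready={A,F} → run F
t=16: ready={A} → run A
t=17: ready={A} → run A
t=18: ready={A} → run A
t=19: ready={A} → run A
t=20: ready={A} → run A
t=21: (idle)
t=22: (idle)
t=23: (idle)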